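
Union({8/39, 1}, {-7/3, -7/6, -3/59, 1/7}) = {-7/3, -7/6, -3/59, 1/7, 8/39, 1}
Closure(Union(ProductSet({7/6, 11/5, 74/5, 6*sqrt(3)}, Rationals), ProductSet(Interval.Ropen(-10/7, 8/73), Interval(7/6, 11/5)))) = Union(ProductSet({7/6, 11/5, 74/5, 6*sqrt(3)}, Reals), ProductSet(Interval(-10/7, 8/73), Interval(7/6, 11/5)))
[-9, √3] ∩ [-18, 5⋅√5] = [-9, √3]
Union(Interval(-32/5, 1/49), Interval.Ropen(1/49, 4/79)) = Interval.Ropen(-32/5, 4/79)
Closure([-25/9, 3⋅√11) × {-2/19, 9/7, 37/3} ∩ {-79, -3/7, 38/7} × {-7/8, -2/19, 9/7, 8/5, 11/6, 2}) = {-3/7, 38/7} × {-2/19, 9/7}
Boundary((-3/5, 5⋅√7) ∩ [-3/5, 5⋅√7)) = {-3/5, 5⋅√7}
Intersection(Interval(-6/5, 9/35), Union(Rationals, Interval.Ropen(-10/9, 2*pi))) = Union(Intersection(Interval(-6/5, 9/35), Rationals), Interval(-10/9, 9/35))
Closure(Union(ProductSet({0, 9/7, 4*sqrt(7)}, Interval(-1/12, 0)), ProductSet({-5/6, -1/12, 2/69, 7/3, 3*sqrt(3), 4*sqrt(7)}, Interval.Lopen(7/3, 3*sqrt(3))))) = Union(ProductSet({0, 9/7, 4*sqrt(7)}, Interval(-1/12, 0)), ProductSet({-5/6, -1/12, 2/69, 7/3, 3*sqrt(3), 4*sqrt(7)}, Interval(7/3, 3*sqrt(3))))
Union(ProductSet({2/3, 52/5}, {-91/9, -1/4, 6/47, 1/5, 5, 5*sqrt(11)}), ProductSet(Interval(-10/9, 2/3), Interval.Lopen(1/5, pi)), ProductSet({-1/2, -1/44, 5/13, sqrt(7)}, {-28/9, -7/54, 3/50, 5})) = Union(ProductSet({2/3, 52/5}, {-91/9, -1/4, 6/47, 1/5, 5, 5*sqrt(11)}), ProductSet({-1/2, -1/44, 5/13, sqrt(7)}, {-28/9, -7/54, 3/50, 5}), ProductSet(Interval(-10/9, 2/3), Interval.Lopen(1/5, pi)))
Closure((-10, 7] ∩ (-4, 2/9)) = [-4, 2/9]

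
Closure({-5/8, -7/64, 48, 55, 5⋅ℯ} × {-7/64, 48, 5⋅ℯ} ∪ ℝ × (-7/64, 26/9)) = (ℝ × [-7/64, 26/9]) ∪ ({-5/8, -7/64, 48, 55, 5⋅ℯ} × {-7/64, 48, 5⋅ℯ})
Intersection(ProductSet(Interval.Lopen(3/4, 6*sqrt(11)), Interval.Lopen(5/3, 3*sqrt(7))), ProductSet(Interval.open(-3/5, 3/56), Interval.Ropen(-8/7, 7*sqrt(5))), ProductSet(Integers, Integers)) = EmptySet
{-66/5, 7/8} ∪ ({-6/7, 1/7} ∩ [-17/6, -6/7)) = {-66/5, 7/8}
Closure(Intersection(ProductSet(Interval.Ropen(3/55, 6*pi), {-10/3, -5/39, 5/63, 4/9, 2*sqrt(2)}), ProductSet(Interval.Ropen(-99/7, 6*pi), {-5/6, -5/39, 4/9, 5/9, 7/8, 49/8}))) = ProductSet(Interval(3/55, 6*pi), {-5/39, 4/9})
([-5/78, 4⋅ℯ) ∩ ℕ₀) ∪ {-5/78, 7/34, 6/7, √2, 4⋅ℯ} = {-5/78, 7/34, 6/7, √2, 4⋅ℯ} ∪ {0, 1, …, 10}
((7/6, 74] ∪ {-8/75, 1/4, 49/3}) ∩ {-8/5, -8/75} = {-8/75}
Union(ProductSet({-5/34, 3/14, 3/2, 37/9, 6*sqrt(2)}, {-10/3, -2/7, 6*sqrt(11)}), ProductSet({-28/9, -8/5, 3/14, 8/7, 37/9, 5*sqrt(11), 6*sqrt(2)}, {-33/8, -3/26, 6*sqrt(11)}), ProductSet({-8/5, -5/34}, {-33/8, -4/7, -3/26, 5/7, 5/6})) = Union(ProductSet({-8/5, -5/34}, {-33/8, -4/7, -3/26, 5/7, 5/6}), ProductSet({-5/34, 3/14, 3/2, 37/9, 6*sqrt(2)}, {-10/3, -2/7, 6*sqrt(11)}), ProductSet({-28/9, -8/5, 3/14, 8/7, 37/9, 5*sqrt(11), 6*sqrt(2)}, {-33/8, -3/26, 6*sqrt(11)}))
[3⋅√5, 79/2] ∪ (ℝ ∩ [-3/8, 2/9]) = [-3/8, 2/9] ∪ [3⋅√5, 79/2]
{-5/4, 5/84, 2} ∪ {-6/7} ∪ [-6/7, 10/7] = {-5/4, 2} ∪ [-6/7, 10/7]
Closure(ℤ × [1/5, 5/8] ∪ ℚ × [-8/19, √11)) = ℝ × [-8/19, √11]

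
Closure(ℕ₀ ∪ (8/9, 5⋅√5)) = ℕ₀ ∪ [8/9, 5⋅√5] ∪ (ℕ₀ \ (8/9, 5⋅√5))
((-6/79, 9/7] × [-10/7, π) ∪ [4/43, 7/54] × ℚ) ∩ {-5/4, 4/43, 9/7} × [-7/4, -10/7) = {4/43} × (ℚ ∩ [-7/4, -10/7))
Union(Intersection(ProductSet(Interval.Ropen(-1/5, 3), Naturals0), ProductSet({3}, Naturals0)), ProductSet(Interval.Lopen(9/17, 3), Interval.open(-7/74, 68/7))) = ProductSet(Interval.Lopen(9/17, 3), Interval.open(-7/74, 68/7))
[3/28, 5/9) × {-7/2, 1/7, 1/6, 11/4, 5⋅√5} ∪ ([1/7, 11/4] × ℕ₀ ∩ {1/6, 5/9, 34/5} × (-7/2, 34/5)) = ({1/6, 5/9} × {0, 1, …, 6}) ∪ ([3/28, 5/9) × {-7/2, 1/7, 1/6, 11/4, 5⋅√5})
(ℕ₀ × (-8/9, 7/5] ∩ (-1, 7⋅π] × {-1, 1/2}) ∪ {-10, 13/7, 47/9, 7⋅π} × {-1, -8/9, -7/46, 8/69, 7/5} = ({0, 1, …, 21} × {1/2}) ∪ ({-10, 13/7, 47/9, 7⋅π} × {-1, -8/9, -7/46, 8/69, 7/5})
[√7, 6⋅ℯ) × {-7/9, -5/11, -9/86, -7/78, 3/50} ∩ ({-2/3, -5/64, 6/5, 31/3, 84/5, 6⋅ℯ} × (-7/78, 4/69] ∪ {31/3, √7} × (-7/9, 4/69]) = {31/3, √7} × {-5/11, -9/86, -7/78}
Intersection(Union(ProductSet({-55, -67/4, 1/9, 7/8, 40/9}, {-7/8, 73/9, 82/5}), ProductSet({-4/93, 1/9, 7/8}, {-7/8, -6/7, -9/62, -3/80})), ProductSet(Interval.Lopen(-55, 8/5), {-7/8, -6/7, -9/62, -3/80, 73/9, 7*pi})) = Union(ProductSet({-67/4, 1/9, 7/8}, {-7/8, 73/9}), ProductSet({-4/93, 1/9, 7/8}, {-7/8, -6/7, -9/62, -3/80}))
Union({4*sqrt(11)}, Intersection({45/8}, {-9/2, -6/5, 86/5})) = {4*sqrt(11)}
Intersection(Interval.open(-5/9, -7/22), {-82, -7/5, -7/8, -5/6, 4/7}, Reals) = EmptySet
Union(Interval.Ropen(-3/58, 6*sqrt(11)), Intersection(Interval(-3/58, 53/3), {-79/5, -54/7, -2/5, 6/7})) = Interval.Ropen(-3/58, 6*sqrt(11))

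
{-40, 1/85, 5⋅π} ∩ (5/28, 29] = {5⋅π}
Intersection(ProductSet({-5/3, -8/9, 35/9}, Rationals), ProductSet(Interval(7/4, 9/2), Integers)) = ProductSet({35/9}, Integers)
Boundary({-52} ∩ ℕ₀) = ∅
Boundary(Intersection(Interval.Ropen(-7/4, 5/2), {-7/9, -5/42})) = {-7/9, -5/42}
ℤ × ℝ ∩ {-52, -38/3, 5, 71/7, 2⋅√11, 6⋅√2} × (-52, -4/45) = {-52, 5} × (-52, -4/45)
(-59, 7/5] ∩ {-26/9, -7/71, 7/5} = {-26/9, -7/71, 7/5}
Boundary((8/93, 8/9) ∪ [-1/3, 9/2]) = {-1/3, 9/2}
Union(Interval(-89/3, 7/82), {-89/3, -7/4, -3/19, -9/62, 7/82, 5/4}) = Union({5/4}, Interval(-89/3, 7/82))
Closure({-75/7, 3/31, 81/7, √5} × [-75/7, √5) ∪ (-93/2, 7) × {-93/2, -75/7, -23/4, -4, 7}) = ([-93/2, 7] × {-93/2, -75/7, -23/4, -4, 7}) ∪ ({-75/7, 3/31, 81/7, √5} × [-75/7, √5])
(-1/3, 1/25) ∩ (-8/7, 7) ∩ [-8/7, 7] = (-1/3, 1/25)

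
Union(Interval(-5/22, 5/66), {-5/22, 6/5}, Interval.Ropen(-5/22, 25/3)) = Interval.Ropen(-5/22, 25/3)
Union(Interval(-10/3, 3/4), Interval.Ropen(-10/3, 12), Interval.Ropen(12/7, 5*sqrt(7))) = Interval.Ropen(-10/3, 5*sqrt(7))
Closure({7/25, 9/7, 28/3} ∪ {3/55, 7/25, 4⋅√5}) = {3/55, 7/25, 9/7, 28/3, 4⋅√5}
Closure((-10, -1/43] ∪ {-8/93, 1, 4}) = [-10, -1/43] ∪ {1, 4}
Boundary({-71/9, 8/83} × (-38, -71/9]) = {-71/9, 8/83} × [-38, -71/9]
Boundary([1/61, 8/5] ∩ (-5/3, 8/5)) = {1/61, 8/5}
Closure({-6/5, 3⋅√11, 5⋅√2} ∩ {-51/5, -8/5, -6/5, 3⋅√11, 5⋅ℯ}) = {-6/5, 3⋅√11}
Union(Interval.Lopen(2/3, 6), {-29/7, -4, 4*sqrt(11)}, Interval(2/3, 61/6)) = Union({-29/7, -4, 4*sqrt(11)}, Interval(2/3, 61/6))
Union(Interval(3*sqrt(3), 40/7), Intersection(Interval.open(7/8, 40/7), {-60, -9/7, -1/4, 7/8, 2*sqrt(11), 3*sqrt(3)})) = Interval(3*sqrt(3), 40/7)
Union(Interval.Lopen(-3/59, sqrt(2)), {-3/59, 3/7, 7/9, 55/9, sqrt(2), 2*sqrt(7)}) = Union({55/9, 2*sqrt(7)}, Interval(-3/59, sqrt(2)))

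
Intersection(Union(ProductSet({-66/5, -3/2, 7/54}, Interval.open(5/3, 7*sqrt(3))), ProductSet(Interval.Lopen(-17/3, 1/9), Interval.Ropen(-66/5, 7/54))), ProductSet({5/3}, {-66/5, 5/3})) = EmptySet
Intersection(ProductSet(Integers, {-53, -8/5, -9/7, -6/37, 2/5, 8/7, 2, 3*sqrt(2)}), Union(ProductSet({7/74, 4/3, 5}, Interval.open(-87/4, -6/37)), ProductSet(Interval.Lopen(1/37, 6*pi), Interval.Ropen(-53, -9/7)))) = Union(ProductSet({5}, {-8/5, -9/7}), ProductSet(Range(1, 19, 1), {-53, -8/5}))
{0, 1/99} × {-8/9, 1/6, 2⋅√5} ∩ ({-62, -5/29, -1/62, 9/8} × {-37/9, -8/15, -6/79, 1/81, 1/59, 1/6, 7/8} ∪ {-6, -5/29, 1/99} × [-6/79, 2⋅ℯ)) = {1/99} × {1/6, 2⋅√5}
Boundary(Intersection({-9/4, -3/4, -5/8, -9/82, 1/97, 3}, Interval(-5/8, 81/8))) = {-5/8, -9/82, 1/97, 3}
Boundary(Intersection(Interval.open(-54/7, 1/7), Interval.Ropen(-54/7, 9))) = {-54/7, 1/7}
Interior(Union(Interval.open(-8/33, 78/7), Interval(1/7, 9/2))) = Interval.open(-8/33, 78/7)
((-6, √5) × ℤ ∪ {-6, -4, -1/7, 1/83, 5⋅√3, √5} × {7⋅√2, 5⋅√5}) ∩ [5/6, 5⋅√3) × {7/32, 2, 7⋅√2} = ([5/6, √5) × {2}) ∪ ({√5} × {7⋅√2})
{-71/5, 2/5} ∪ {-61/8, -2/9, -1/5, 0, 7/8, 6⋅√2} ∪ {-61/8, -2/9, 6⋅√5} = {-71/5, -61/8, -2/9, -1/5, 0, 2/5, 7/8, 6⋅√2, 6⋅√5}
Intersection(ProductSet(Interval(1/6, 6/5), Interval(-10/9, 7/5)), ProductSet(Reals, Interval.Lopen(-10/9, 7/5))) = ProductSet(Interval(1/6, 6/5), Interval.Lopen(-10/9, 7/5))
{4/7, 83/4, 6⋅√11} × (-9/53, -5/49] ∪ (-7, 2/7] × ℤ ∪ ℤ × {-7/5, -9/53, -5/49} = (ℤ × {-7/5, -9/53, -5/49}) ∪ ((-7, 2/7] × ℤ) ∪ ({4/7, 83/4, 6⋅√11} × (-9/53, -5/49])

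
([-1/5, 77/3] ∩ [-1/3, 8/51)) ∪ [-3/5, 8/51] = [-3/5, 8/51]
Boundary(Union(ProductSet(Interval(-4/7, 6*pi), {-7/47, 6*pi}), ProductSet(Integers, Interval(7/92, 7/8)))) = Union(ProductSet(Integers, Interval(7/92, 7/8)), ProductSet(Interval(-4/7, 6*pi), {-7/47, 6*pi}))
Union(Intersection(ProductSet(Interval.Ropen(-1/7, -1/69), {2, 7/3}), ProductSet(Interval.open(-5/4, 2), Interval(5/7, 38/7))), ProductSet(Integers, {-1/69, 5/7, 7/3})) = Union(ProductSet(Integers, {-1/69, 5/7, 7/3}), ProductSet(Interval.Ropen(-1/7, -1/69), {2, 7/3}))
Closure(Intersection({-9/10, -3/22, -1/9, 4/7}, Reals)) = {-9/10, -3/22, -1/9, 4/7}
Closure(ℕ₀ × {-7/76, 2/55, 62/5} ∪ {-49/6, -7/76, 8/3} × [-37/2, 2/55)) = (ℕ₀ × {-7/76, 2/55, 62/5}) ∪ ({-49/6, -7/76, 8/3} × [-37/2, 2/55])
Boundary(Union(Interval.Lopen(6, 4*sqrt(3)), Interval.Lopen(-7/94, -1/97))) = {-7/94, -1/97, 6, 4*sqrt(3)}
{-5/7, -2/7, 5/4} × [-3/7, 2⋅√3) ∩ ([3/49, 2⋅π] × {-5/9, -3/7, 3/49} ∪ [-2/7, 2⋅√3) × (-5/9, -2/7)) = ({5/4} × {-3/7, 3/49}) ∪ ({-2/7, 5/4} × [-3/7, -2/7))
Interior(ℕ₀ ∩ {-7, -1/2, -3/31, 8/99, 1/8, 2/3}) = ∅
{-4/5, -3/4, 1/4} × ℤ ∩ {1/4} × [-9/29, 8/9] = {1/4} × {0}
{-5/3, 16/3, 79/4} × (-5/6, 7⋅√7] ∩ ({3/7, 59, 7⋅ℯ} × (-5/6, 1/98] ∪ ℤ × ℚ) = ∅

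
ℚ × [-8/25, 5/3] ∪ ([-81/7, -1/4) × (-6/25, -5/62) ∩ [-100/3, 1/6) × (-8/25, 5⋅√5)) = (ℚ × [-8/25, 5/3]) ∪ ([-81/7, -1/4) × (-6/25, -5/62))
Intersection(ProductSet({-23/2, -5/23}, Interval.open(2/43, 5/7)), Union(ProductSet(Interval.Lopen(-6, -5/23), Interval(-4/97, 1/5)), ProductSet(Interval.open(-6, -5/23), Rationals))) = ProductSet({-5/23}, Interval.Lopen(2/43, 1/5))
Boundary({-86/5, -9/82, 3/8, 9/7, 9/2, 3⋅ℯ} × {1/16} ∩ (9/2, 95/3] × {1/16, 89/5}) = {3⋅ℯ} × {1/16}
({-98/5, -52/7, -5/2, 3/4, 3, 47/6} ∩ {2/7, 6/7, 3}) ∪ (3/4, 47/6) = (3/4, 47/6)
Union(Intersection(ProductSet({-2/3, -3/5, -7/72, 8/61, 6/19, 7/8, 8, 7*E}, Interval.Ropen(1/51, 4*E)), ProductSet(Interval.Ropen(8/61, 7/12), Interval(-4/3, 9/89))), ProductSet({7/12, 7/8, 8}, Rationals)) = Union(ProductSet({8/61, 6/19}, Interval(1/51, 9/89)), ProductSet({7/12, 7/8, 8}, Rationals))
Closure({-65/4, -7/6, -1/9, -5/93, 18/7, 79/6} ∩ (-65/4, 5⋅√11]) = {-7/6, -1/9, -5/93, 18/7, 79/6}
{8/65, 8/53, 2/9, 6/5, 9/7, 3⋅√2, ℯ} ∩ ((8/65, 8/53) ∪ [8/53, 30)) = {8/53, 2/9, 6/5, 9/7, 3⋅√2, ℯ}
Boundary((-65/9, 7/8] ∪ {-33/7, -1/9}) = {-65/9, 7/8}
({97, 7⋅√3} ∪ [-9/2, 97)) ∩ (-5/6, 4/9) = (-5/6, 4/9)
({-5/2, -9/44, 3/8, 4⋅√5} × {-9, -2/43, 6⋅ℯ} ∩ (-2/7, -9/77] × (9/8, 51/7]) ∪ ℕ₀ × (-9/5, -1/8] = ℕ₀ × (-9/5, -1/8]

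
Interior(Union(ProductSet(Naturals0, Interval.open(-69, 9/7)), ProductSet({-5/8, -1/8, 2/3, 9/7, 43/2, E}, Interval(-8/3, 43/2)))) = EmptySet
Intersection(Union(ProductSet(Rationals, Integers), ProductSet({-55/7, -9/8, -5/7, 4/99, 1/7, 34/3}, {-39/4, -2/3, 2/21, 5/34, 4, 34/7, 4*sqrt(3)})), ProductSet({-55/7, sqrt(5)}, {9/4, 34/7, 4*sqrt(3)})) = ProductSet({-55/7}, {34/7, 4*sqrt(3)})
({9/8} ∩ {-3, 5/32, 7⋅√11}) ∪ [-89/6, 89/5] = [-89/6, 89/5]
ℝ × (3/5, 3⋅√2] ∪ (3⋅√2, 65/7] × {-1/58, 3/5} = (ℝ × (3/5, 3⋅√2]) ∪ ((3⋅√2, 65/7] × {-1/58, 3/5})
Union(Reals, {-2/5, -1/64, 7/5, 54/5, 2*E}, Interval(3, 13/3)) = Interval(-oo, oo)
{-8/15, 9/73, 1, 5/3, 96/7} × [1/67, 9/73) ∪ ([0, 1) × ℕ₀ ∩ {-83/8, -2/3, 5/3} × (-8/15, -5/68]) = {-8/15, 9/73, 1, 5/3, 96/7} × [1/67, 9/73)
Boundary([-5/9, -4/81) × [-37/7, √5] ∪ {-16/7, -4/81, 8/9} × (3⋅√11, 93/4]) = ({-5/9, -4/81} × [-37/7, √5]) ∪ ([-5/9, -4/81] × {-37/7, √5}) ∪ ({-16/7, -4/81, 8/9} × [3⋅√11, 93/4])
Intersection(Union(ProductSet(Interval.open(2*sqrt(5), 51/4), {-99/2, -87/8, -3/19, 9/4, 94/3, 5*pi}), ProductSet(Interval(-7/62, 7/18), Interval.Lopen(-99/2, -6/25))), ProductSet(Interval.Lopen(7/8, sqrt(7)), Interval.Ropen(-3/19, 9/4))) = EmptySet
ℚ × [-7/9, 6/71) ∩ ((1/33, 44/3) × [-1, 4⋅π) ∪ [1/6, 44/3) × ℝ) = ((ℚ ∩ (1/33, 44/3)) ∪ (ℚ ∩ [1/6, 44/3))) × [-7/9, 6/71)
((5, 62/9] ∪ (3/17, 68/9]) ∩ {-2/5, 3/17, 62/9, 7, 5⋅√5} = {62/9, 7}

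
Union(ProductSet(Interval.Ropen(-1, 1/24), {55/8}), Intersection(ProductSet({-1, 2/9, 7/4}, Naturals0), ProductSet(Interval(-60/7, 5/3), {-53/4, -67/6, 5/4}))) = ProductSet(Interval.Ropen(-1, 1/24), {55/8})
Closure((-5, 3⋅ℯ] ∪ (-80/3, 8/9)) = [-80/3, 3⋅ℯ]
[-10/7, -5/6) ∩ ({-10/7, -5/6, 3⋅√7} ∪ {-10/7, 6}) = {-10/7}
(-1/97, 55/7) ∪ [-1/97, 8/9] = [-1/97, 55/7)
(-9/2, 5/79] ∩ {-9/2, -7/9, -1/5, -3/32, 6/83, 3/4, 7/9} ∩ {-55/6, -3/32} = {-3/32}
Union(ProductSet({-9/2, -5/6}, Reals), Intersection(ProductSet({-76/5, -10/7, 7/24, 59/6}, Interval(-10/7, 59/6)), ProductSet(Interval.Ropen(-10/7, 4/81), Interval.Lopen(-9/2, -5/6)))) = Union(ProductSet({-10/7}, Interval(-10/7, -5/6)), ProductSet({-9/2, -5/6}, Reals))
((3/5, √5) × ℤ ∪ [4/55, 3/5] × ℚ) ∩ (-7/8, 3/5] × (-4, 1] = [4/55, 3/5] × (ℚ ∩ (-4, 1])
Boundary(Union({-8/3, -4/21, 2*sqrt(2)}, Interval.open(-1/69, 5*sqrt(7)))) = {-8/3, -4/21, -1/69, 5*sqrt(7)}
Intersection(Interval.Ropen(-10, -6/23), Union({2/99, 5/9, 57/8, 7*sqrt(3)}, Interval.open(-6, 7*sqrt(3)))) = Interval.open(-6, -6/23)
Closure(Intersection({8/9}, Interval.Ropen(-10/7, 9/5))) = {8/9}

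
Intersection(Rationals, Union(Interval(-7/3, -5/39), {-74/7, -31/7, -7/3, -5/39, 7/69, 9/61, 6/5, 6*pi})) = Union({-74/7, -31/7, 7/69, 9/61, 6/5}, Intersection(Interval(-7/3, -5/39), Rationals))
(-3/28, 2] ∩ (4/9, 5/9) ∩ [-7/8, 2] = (4/9, 5/9)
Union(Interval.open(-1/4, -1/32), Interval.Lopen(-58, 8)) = Interval.Lopen(-58, 8)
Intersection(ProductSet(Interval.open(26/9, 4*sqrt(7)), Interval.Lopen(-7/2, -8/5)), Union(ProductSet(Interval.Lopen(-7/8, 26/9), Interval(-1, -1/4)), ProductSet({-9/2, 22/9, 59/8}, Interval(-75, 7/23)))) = ProductSet({59/8}, Interval.Lopen(-7/2, -8/5))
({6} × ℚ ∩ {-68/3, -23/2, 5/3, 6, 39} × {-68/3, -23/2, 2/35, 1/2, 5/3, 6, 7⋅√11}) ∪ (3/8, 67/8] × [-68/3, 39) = (3/8, 67/8] × [-68/3, 39)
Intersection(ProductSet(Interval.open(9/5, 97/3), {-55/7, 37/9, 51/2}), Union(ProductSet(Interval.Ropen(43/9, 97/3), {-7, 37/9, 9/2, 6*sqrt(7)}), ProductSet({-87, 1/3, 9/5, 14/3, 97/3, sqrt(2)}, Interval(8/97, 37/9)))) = ProductSet(Union({14/3}, Interval.Ropen(43/9, 97/3)), {37/9})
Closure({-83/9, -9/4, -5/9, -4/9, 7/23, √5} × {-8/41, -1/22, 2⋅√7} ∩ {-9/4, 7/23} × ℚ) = {-9/4, 7/23} × {-8/41, -1/22}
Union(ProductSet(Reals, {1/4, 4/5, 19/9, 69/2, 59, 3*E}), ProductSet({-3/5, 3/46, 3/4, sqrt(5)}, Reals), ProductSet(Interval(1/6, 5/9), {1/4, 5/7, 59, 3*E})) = Union(ProductSet({-3/5, 3/46, 3/4, sqrt(5)}, Reals), ProductSet(Interval(1/6, 5/9), {1/4, 5/7, 59, 3*E}), ProductSet(Reals, {1/4, 4/5, 19/9, 69/2, 59, 3*E}))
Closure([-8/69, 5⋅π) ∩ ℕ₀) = {0, 1, …, 15}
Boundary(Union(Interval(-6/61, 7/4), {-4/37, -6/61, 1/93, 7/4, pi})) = {-4/37, -6/61, 7/4, pi}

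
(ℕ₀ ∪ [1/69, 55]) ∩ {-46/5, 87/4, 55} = {87/4, 55}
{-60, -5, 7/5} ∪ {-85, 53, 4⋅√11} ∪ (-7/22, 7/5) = {-85, -60, -5, 53, 4⋅√11} ∪ (-7/22, 7/5]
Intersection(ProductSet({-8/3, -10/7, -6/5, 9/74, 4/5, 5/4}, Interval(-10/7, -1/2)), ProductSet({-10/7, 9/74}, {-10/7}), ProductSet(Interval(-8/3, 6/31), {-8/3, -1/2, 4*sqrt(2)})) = EmptySet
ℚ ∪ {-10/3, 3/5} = ℚ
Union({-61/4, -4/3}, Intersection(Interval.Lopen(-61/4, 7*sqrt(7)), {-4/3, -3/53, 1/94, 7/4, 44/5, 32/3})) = {-61/4, -4/3, -3/53, 1/94, 7/4, 44/5, 32/3}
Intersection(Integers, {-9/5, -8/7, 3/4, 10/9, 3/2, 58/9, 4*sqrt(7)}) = EmptySet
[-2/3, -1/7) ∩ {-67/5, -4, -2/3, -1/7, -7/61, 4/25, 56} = {-2/3}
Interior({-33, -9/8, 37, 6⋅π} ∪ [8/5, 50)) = (8/5, 50)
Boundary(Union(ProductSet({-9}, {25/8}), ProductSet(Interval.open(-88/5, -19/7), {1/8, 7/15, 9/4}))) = Union(ProductSet({-9}, {25/8}), ProductSet(Interval(-88/5, -19/7), {1/8, 7/15, 9/4}))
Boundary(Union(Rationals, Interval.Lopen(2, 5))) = Union(Interval(-oo, 2), Interval(5, oo))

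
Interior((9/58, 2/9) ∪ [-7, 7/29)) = (-7, 7/29)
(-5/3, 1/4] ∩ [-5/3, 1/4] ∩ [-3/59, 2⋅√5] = [-3/59, 1/4]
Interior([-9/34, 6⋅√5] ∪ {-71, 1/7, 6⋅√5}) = (-9/34, 6⋅√5)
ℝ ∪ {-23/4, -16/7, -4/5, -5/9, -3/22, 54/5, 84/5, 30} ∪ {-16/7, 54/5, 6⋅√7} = ℝ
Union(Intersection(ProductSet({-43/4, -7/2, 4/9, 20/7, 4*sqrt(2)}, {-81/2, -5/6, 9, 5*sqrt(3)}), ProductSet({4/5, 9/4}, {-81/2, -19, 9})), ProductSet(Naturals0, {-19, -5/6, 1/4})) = ProductSet(Naturals0, {-19, -5/6, 1/4})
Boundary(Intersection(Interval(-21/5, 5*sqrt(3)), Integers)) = Range(-4, 9, 1)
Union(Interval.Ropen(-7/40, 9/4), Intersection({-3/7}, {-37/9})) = Interval.Ropen(-7/40, 9/4)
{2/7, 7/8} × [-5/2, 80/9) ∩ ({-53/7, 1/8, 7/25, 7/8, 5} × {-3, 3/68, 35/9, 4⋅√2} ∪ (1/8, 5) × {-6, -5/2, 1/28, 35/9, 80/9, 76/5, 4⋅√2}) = ({7/8} × {3/68, 35/9, 4⋅√2}) ∪ ({2/7, 7/8} × {-5/2, 1/28, 35/9, 4⋅√2})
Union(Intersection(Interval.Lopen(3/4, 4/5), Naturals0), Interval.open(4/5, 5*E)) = Interval.open(4/5, 5*E)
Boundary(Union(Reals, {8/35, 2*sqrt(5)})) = EmptySet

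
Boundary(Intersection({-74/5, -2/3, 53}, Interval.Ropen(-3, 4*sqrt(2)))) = {-2/3}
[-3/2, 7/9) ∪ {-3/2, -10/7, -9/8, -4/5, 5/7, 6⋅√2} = [-3/2, 7/9) ∪ {6⋅√2}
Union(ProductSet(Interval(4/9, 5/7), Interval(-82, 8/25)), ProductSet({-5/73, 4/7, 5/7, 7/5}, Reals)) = Union(ProductSet({-5/73, 4/7, 5/7, 7/5}, Reals), ProductSet(Interval(4/9, 5/7), Interval(-82, 8/25)))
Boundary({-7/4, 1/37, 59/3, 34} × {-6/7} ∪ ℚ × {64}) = (ℝ × {64}) ∪ ({-7/4, 1/37, 59/3, 34} × {-6/7})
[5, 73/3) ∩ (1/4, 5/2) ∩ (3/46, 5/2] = ∅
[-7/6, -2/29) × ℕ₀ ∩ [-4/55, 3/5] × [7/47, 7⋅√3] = [-4/55, -2/29) × {1, 2, …, 12}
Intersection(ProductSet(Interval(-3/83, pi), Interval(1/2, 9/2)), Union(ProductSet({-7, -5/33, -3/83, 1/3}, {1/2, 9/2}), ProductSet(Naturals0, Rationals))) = Union(ProductSet({-3/83, 1/3}, {1/2, 9/2}), ProductSet(Range(0, 4, 1), Intersection(Interval(1/2, 9/2), Rationals)))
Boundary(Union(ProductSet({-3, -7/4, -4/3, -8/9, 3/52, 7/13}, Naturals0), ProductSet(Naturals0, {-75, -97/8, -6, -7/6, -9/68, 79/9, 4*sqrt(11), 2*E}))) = Union(ProductSet({-3, -7/4, -4/3, -8/9, 3/52, 7/13}, Naturals0), ProductSet(Naturals0, {-75, -97/8, -6, -7/6, -9/68, 79/9, 4*sqrt(11), 2*E}))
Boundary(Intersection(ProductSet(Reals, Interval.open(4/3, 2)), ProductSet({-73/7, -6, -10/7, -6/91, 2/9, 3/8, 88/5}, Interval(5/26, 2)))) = ProductSet({-73/7, -6, -10/7, -6/91, 2/9, 3/8, 88/5}, Interval(4/3, 2))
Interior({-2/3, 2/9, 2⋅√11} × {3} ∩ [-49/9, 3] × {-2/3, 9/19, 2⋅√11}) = ∅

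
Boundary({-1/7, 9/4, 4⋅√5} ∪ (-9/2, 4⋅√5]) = {-9/2, 4⋅√5}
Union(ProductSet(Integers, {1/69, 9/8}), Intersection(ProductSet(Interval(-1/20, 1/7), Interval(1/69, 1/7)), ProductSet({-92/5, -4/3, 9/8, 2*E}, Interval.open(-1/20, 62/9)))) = ProductSet(Integers, {1/69, 9/8})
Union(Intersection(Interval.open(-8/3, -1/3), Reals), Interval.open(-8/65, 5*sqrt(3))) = Union(Interval.open(-8/3, -1/3), Interval.open(-8/65, 5*sqrt(3)))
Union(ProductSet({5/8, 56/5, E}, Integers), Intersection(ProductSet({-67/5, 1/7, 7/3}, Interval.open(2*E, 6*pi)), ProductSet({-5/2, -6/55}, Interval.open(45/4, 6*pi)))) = ProductSet({5/8, 56/5, E}, Integers)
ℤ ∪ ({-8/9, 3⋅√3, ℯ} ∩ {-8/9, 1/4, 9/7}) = ℤ ∪ {-8/9}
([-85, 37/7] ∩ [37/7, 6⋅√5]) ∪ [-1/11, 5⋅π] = [-1/11, 5⋅π]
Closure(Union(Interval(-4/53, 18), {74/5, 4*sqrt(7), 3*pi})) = Interval(-4/53, 18)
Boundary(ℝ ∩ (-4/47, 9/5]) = {-4/47, 9/5}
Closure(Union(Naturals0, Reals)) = Reals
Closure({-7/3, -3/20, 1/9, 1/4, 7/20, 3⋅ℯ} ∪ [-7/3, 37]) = [-7/3, 37]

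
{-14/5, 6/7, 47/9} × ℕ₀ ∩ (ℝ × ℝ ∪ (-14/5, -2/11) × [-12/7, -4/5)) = {-14/5, 6/7, 47/9} × ℕ₀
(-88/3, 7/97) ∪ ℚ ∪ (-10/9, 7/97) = ℚ ∪ [-88/3, 7/97]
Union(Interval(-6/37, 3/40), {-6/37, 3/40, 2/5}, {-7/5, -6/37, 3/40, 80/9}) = Union({-7/5, 2/5, 80/9}, Interval(-6/37, 3/40))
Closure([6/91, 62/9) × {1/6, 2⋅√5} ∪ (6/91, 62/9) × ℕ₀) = [6/91, 62/9] × (ℕ₀ ∪ {1/6, 2⋅√5})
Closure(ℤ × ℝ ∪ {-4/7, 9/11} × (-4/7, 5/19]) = (ℤ × ℝ) ∪ ({-4/7, 9/11} × [-4/7, 5/19])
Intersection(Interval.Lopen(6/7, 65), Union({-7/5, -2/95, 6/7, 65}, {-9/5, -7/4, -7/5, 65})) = {65}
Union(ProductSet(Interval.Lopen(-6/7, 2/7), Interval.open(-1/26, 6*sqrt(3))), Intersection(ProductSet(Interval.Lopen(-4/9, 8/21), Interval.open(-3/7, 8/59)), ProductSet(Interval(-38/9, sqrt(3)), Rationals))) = Union(ProductSet(Interval.Lopen(-6/7, 2/7), Interval.open(-1/26, 6*sqrt(3))), ProductSet(Interval.Lopen(-4/9, 8/21), Intersection(Interval.open(-3/7, 8/59), Rationals)))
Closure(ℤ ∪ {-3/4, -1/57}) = ℤ ∪ {-3/4, -1/57}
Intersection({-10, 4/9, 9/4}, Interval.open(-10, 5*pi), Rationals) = {4/9, 9/4}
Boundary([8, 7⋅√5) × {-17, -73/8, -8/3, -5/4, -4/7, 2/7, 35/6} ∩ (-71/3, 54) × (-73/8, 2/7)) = [8, 7⋅√5] × {-8/3, -5/4, -4/7}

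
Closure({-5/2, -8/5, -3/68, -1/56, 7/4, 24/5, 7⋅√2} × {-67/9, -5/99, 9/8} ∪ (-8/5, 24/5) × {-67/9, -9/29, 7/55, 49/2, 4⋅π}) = ([-8/5, 24/5] × {-67/9, -9/29, 7/55, 49/2, 4⋅π}) ∪ ({-5/2, -8/5, -3/68, -1/56, 7/4, 24/5, 7⋅√2} × {-67/9, -5/99, 9/8})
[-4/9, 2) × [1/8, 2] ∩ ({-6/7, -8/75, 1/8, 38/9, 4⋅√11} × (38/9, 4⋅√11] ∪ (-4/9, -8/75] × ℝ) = (-4/9, -8/75] × [1/8, 2]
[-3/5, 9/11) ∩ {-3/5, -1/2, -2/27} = {-3/5, -1/2, -2/27}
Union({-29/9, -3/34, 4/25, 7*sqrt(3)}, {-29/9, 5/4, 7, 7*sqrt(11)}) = {-29/9, -3/34, 4/25, 5/4, 7, 7*sqrt(11), 7*sqrt(3)}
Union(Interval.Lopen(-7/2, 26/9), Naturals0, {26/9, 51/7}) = Union({51/7}, Interval.Lopen(-7/2, 26/9), Naturals0)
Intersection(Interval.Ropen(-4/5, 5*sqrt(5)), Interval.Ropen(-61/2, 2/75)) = Interval.Ropen(-4/5, 2/75)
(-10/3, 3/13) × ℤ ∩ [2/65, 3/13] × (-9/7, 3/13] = [2/65, 3/13) × {-1, 0}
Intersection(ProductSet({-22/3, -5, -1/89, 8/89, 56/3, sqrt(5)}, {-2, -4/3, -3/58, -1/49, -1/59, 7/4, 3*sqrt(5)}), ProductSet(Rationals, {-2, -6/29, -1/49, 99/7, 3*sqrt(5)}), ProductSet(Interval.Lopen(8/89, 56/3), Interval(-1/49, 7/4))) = ProductSet({56/3}, {-1/49})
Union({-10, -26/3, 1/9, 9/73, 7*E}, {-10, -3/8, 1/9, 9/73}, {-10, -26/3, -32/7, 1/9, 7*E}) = {-10, -26/3, -32/7, -3/8, 1/9, 9/73, 7*E}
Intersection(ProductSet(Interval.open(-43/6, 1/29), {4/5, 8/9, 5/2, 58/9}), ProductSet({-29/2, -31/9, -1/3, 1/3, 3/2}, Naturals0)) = EmptySet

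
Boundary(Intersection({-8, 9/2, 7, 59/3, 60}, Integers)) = {-8, 7, 60}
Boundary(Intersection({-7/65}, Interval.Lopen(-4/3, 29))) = {-7/65}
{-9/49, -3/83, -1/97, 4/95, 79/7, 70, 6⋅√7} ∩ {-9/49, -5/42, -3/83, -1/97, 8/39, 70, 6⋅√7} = {-9/49, -3/83, -1/97, 70, 6⋅√7}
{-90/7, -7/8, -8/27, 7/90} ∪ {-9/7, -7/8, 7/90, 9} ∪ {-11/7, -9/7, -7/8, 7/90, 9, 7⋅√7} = {-90/7, -11/7, -9/7, -7/8, -8/27, 7/90, 9, 7⋅√7}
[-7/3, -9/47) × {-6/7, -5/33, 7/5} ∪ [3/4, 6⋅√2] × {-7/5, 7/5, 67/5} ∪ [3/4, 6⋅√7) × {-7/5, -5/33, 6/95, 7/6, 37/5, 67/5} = ([-7/3, -9/47) × {-6/7, -5/33, 7/5}) ∪ ([3/4, 6⋅√2] × {-7/5, 7/5, 67/5}) ∪ ([3/4, 6⋅√7) × {-7/5, -5/33, 6/95, 7/6, 37/5, 67/5})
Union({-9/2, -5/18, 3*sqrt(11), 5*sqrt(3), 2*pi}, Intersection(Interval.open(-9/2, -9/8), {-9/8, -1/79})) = {-9/2, -5/18, 3*sqrt(11), 5*sqrt(3), 2*pi}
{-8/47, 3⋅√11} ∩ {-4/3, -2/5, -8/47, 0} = {-8/47}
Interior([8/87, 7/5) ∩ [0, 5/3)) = (8/87, 7/5)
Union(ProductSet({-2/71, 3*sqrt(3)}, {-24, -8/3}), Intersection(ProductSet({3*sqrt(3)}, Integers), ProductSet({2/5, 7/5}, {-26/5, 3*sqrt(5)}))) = ProductSet({-2/71, 3*sqrt(3)}, {-24, -8/3})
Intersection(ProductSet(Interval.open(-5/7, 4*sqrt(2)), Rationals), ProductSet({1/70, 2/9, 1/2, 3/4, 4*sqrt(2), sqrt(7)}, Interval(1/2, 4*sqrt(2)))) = ProductSet({1/70, 2/9, 1/2, 3/4, sqrt(7)}, Intersection(Interval(1/2, 4*sqrt(2)), Rationals))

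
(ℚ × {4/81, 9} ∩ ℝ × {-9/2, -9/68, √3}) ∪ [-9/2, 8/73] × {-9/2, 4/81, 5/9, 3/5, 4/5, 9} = [-9/2, 8/73] × {-9/2, 4/81, 5/9, 3/5, 4/5, 9}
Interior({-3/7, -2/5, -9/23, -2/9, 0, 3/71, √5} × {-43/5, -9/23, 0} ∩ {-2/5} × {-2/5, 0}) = ∅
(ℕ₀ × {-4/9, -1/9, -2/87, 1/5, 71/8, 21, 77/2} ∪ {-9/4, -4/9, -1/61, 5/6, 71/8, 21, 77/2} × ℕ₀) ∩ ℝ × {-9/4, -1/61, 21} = ({-9/4, -4/9, -1/61, 5/6, 71/8, 77/2} ∪ ℕ₀) × {21}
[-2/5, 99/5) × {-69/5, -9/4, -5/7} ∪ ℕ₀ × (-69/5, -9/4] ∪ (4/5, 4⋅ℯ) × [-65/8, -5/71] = (ℕ₀ × (-69/5, -9/4]) ∪ ([-2/5, 99/5) × {-69/5, -9/4, -5/7}) ∪ ((4/5, 4⋅ℯ) × [-65/8, -5/71])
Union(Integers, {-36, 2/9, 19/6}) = Union({2/9, 19/6}, Integers)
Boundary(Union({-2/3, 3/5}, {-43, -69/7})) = {-43, -69/7, -2/3, 3/5}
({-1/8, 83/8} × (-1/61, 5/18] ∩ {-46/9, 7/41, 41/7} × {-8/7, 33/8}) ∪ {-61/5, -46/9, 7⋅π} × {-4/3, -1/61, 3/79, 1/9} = {-61/5, -46/9, 7⋅π} × {-4/3, -1/61, 3/79, 1/9}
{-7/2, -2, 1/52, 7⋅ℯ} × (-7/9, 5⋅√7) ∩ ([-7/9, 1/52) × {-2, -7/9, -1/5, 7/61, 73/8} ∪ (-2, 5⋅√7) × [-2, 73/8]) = {1/52} × (-7/9, 73/8]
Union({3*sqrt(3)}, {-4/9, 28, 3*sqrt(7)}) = {-4/9, 28, 3*sqrt(3), 3*sqrt(7)}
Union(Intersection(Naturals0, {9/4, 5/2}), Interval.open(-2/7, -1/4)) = Interval.open(-2/7, -1/4)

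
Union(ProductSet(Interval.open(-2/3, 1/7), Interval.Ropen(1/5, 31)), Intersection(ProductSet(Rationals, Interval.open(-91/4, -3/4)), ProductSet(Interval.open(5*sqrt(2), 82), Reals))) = Union(ProductSet(Intersection(Interval.open(5*sqrt(2), 82), Rationals), Interval.open(-91/4, -3/4)), ProductSet(Interval.open(-2/3, 1/7), Interval.Ropen(1/5, 31)))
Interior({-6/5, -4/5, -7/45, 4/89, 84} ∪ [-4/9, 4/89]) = (-4/9, 4/89)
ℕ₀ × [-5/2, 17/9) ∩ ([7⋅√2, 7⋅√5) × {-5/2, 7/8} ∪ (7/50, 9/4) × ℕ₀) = ({10, 11, …, 15} × {-5/2, 7/8}) ∪ ({1, 2} × {0, 1})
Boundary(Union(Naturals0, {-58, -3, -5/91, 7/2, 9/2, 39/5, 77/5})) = Union({-58, -3, -5/91, 7/2, 9/2, 39/5, 77/5}, Naturals0)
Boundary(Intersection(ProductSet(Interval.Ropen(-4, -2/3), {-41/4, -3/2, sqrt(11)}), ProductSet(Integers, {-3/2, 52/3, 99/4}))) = ProductSet(Range(-4, 0, 1), {-3/2})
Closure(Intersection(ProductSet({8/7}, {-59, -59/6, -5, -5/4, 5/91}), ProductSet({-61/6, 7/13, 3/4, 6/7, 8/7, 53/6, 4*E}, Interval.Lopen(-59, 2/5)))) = ProductSet({8/7}, {-59/6, -5, -5/4, 5/91})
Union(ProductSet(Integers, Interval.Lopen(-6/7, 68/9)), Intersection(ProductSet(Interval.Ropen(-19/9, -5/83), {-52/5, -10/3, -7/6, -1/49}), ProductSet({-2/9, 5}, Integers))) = ProductSet(Integers, Interval.Lopen(-6/7, 68/9))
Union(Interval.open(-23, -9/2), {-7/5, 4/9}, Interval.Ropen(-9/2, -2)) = Union({-7/5, 4/9}, Interval.open(-23, -2))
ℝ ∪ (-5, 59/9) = (-∞, ∞)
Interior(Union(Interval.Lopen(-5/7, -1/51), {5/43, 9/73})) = Interval.open(-5/7, -1/51)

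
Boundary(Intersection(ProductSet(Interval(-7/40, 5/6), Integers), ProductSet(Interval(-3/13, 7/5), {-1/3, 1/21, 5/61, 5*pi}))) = EmptySet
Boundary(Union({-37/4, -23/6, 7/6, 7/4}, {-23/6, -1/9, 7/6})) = {-37/4, -23/6, -1/9, 7/6, 7/4}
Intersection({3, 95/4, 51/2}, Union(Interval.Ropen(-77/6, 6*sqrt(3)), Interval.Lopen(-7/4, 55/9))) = {3}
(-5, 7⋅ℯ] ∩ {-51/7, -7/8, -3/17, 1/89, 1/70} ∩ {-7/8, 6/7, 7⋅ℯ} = {-7/8}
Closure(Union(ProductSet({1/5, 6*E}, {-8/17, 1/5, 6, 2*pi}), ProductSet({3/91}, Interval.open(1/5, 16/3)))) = Union(ProductSet({3/91}, Interval(1/5, 16/3)), ProductSet({1/5, 6*E}, {-8/17, 1/5, 6, 2*pi}))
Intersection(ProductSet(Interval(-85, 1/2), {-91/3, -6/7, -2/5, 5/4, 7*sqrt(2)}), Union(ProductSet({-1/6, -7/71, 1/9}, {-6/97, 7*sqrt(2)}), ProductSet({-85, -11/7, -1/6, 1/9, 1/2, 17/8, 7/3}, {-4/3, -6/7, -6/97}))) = Union(ProductSet({-1/6, -7/71, 1/9}, {7*sqrt(2)}), ProductSet({-85, -11/7, -1/6, 1/9, 1/2}, {-6/7}))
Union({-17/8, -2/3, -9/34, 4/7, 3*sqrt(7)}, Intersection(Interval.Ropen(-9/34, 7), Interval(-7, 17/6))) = Union({-17/8, -2/3, 3*sqrt(7)}, Interval(-9/34, 17/6))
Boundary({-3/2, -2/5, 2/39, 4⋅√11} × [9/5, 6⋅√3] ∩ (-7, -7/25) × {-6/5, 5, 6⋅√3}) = {-3/2, -2/5} × {5, 6⋅√3}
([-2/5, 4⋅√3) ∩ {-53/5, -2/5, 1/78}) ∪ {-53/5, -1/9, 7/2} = {-53/5, -2/5, -1/9, 1/78, 7/2}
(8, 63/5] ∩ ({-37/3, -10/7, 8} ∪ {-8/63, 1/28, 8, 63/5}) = {63/5}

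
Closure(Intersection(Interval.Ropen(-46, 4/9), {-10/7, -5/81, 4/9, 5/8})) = {-10/7, -5/81}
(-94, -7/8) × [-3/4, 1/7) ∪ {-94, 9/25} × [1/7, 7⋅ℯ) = ({-94, 9/25} × [1/7, 7⋅ℯ)) ∪ ((-94, -7/8) × [-3/4, 1/7))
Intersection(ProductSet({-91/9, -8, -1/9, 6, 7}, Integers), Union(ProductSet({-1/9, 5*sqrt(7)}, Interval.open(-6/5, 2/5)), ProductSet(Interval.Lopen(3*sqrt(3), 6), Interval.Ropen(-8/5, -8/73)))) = Union(ProductSet({-1/9}, Range(-1, 1, 1)), ProductSet({6}, Range(-1, 0, 1)))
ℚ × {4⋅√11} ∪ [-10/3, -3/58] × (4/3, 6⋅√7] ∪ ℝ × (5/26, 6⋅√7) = (ℝ × (5/26, 6⋅√7)) ∪ ([-10/3, -3/58] × (4/3, 6⋅√7])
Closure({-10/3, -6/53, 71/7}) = {-10/3, -6/53, 71/7}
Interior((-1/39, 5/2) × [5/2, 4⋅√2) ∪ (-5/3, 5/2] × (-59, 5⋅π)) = (-5/3, 5/2) × (-59, 5⋅π)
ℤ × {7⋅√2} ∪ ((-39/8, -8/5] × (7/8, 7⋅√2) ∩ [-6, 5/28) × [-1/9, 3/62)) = ℤ × {7⋅√2}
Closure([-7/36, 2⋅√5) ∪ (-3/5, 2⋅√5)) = [-3/5, 2⋅√5]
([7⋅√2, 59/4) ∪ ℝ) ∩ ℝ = (-∞, ∞)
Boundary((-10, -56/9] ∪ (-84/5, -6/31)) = {-84/5, -6/31}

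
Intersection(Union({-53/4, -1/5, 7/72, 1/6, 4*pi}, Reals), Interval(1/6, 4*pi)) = Interval(1/6, 4*pi)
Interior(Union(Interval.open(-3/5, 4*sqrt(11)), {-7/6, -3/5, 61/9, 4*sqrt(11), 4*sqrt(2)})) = Interval.open(-3/5, 4*sqrt(11))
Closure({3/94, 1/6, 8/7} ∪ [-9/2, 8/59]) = [-9/2, 8/59] ∪ {1/6, 8/7}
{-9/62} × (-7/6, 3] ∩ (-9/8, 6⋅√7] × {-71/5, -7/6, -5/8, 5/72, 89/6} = {-9/62} × {-5/8, 5/72}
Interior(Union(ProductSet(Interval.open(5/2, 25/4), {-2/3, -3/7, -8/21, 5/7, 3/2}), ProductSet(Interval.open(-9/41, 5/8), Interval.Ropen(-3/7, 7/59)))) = ProductSet(Interval.open(-9/41, 5/8), Interval.open(-3/7, 7/59))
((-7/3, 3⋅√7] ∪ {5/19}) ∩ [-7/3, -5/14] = (-7/3, -5/14]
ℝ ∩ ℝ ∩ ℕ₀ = ℕ₀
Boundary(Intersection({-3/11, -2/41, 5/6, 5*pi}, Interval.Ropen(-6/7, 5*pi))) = {-3/11, -2/41, 5/6}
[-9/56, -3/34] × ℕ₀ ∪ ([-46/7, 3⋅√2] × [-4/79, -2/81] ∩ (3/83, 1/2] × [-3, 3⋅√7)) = ([-9/56, -3/34] × ℕ₀) ∪ ((3/83, 1/2] × [-4/79, -2/81])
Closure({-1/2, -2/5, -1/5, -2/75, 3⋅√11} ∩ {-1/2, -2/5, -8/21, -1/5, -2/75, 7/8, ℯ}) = {-1/2, -2/5, -1/5, -2/75}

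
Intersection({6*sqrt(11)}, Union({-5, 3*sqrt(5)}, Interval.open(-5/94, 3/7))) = EmptySet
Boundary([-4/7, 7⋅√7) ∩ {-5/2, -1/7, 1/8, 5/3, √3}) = {-1/7, 1/8, 5/3, √3}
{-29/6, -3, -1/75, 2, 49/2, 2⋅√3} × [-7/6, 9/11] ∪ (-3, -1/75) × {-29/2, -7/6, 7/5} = ((-3, -1/75) × {-29/2, -7/6, 7/5}) ∪ ({-29/6, -3, -1/75, 2, 49/2, 2⋅√3} × [-7/6, 9/11])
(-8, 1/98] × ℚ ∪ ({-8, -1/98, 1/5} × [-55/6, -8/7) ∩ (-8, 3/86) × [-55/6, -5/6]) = ((-8, 1/98] × ℚ) ∪ ({-1/98} × [-55/6, -8/7))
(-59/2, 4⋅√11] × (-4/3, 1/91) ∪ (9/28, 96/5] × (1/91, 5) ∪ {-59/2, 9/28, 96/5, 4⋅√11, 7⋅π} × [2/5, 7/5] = ((9/28, 96/5] × (1/91, 5)) ∪ ((-59/2, 4⋅√11] × (-4/3, 1/91)) ∪ ({-59/2, 9/28, 96/5, 4⋅√11, 7⋅π} × [2/5, 7/5])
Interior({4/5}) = ∅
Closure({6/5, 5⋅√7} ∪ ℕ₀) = ℕ₀ ∪ {6/5, 5⋅√7}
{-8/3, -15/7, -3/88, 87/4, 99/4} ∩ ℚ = {-8/3, -15/7, -3/88, 87/4, 99/4}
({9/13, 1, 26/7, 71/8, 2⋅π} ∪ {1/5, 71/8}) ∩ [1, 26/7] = {1, 26/7}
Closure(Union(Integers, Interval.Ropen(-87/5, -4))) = Union(Integers, Interval(-87/5, -4))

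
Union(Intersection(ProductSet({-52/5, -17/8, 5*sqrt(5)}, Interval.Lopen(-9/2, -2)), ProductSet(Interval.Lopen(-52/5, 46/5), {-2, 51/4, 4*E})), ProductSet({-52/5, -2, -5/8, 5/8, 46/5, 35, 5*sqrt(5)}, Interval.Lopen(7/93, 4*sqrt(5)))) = Union(ProductSet({-17/8}, {-2}), ProductSet({-52/5, -2, -5/8, 5/8, 46/5, 35, 5*sqrt(5)}, Interval.Lopen(7/93, 4*sqrt(5))))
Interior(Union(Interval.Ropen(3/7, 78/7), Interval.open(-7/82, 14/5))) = Interval.open(-7/82, 78/7)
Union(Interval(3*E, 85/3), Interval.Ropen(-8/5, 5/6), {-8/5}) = Union(Interval.Ropen(-8/5, 5/6), Interval(3*E, 85/3))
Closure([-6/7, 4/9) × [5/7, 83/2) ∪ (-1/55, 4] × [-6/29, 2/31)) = ({-6/7, 4/9} × [5/7, 83/2]) ∪ ({-1/55, 4} × [-6/29, 2/31]) ∪ ([-6/7, 4/9] × {5/7, 83/2}) ∪ ([-1/55, 4] × {-6/29, 2/31}) ∪ ([-6/7, 4/9) × [5/7, 83/2)) ∪ ((-1/55, 4] × [-6/29, 2/31))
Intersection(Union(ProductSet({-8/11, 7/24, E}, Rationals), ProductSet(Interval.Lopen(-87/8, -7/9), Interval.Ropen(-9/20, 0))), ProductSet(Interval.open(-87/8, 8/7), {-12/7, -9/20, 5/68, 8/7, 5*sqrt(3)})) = Union(ProductSet({-8/11, 7/24}, {-12/7, -9/20, 5/68, 8/7}), ProductSet(Interval.Lopen(-87/8, -7/9), {-9/20}))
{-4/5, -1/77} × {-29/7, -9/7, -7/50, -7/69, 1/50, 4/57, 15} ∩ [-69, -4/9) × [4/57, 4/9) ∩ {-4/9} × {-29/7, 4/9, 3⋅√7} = ∅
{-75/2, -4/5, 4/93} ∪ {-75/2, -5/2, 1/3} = {-75/2, -5/2, -4/5, 4/93, 1/3}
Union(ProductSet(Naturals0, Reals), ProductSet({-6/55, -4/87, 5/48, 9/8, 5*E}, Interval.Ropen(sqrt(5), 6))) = Union(ProductSet({-6/55, -4/87, 5/48, 9/8, 5*E}, Interval.Ropen(sqrt(5), 6)), ProductSet(Naturals0, Reals))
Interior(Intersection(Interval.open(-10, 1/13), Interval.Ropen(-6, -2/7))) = Interval.open(-6, -2/7)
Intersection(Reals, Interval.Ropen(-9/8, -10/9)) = Interval.Ropen(-9/8, -10/9)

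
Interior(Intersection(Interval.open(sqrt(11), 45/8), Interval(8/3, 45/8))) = Interval.open(sqrt(11), 45/8)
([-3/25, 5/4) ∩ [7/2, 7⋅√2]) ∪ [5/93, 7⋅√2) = [5/93, 7⋅√2)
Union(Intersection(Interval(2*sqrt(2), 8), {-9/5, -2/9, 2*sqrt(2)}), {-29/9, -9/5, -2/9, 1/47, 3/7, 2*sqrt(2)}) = {-29/9, -9/5, -2/9, 1/47, 3/7, 2*sqrt(2)}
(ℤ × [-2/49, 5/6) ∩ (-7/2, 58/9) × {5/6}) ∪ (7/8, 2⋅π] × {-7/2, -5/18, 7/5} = (7/8, 2⋅π] × {-7/2, -5/18, 7/5}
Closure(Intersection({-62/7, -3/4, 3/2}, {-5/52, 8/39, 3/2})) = {3/2}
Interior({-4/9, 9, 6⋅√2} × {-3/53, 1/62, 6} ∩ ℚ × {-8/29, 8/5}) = ∅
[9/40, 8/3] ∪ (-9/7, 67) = (-9/7, 67)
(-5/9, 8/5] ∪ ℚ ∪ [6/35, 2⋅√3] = ℚ ∪ [-5/9, 2⋅√3]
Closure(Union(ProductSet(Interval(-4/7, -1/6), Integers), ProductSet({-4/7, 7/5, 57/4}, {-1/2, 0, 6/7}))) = Union(ProductSet({-4/7, 7/5, 57/4}, {-1/2, 0, 6/7}), ProductSet(Interval(-4/7, -1/6), Integers))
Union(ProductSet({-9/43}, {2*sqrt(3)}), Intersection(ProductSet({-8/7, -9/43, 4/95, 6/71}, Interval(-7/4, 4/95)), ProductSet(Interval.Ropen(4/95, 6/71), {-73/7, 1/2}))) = ProductSet({-9/43}, {2*sqrt(3)})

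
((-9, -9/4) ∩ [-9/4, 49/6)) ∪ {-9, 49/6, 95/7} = {-9, 49/6, 95/7}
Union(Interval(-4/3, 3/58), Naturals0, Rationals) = Union(Interval(-4/3, 3/58), Rationals)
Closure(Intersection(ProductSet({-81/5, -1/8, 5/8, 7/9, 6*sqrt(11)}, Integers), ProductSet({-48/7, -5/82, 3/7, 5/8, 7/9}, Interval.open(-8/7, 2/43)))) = ProductSet({5/8, 7/9}, Range(-1, 1, 1))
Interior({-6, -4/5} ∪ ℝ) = ℝ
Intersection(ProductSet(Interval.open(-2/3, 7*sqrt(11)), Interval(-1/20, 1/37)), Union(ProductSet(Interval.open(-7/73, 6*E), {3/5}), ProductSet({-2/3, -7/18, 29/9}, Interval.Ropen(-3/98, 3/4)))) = ProductSet({-7/18, 29/9}, Interval(-3/98, 1/37))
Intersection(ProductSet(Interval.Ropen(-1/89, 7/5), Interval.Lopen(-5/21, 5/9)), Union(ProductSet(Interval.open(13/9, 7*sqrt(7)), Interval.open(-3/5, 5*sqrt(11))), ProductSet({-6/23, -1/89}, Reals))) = ProductSet({-1/89}, Interval.Lopen(-5/21, 5/9))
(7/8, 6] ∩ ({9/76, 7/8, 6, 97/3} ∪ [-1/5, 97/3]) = (7/8, 6]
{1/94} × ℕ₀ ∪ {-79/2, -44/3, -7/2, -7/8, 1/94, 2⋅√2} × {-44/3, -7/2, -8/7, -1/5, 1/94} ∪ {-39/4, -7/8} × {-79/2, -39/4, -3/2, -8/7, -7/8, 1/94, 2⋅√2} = ({1/94} × ℕ₀) ∪ ({-39/4, -7/8} × {-79/2, -39/4, -3/2, -8/7, -7/8, 1/94, 2⋅√2}) ∪ ({-79/2, -44/3, -7/2, -7/8, 1/94, 2⋅√2} × {-44/3, -7/2, -8/7, -1/5, 1/94})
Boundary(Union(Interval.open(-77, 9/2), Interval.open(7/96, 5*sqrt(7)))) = {-77, 5*sqrt(7)}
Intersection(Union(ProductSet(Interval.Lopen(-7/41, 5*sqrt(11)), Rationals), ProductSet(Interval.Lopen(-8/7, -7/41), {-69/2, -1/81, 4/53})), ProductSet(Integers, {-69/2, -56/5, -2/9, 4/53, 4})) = Union(ProductSet(Range(-1, 0, 1), {-69/2, 4/53}), ProductSet(Range(0, 17, 1), {-69/2, -56/5, -2/9, 4/53, 4}))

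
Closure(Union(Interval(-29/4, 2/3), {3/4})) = Union({3/4}, Interval(-29/4, 2/3))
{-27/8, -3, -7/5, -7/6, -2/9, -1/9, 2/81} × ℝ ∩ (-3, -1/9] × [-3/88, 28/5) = {-7/5, -7/6, -2/9, -1/9} × [-3/88, 28/5)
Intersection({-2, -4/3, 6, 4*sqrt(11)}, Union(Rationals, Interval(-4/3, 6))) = {-2, -4/3, 6}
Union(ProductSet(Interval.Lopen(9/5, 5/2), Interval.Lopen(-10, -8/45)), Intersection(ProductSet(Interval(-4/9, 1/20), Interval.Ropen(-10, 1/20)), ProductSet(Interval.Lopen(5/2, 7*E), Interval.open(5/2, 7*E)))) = ProductSet(Interval.Lopen(9/5, 5/2), Interval.Lopen(-10, -8/45))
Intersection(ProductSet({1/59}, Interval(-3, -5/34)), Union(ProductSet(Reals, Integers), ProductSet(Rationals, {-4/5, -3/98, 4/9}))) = ProductSet({1/59}, Union({-4/5}, Range(-3, 0, 1)))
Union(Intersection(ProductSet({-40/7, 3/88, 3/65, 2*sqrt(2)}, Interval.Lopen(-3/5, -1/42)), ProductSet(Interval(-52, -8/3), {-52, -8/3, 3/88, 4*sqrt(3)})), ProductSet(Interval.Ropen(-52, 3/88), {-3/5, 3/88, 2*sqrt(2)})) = ProductSet(Interval.Ropen(-52, 3/88), {-3/5, 3/88, 2*sqrt(2)})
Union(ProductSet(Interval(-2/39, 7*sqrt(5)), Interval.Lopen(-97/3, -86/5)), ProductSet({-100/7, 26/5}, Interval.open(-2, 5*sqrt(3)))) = Union(ProductSet({-100/7, 26/5}, Interval.open(-2, 5*sqrt(3))), ProductSet(Interval(-2/39, 7*sqrt(5)), Interval.Lopen(-97/3, -86/5)))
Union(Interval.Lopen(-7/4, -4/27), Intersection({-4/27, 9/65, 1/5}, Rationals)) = Union({9/65, 1/5}, Interval.Lopen(-7/4, -4/27))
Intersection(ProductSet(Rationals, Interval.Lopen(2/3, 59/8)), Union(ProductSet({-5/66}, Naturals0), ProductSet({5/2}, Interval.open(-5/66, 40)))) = Union(ProductSet({-5/66}, Range(1, 8, 1)), ProductSet({5/2}, Interval.Lopen(2/3, 59/8)))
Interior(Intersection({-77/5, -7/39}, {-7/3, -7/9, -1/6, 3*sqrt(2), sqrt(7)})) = EmptySet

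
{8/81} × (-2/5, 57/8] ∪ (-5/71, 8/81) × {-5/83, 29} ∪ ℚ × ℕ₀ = (ℚ × ℕ₀) ∪ ({8/81} × (-2/5, 57/8]) ∪ ((-5/71, 8/81) × {-5/83, 29})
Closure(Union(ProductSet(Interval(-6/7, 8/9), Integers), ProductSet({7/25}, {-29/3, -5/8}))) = Union(ProductSet({7/25}, {-29/3, -5/8}), ProductSet(Interval(-6/7, 8/9), Integers))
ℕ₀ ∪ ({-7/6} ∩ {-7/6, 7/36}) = {-7/6} ∪ ℕ₀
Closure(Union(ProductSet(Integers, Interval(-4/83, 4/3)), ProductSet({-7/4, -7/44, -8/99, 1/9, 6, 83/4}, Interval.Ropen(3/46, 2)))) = Union(ProductSet({-7/4, -7/44, -8/99, 1/9, 6, 83/4}, Interval(3/46, 2)), ProductSet(Integers, Interval(-4/83, 4/3)))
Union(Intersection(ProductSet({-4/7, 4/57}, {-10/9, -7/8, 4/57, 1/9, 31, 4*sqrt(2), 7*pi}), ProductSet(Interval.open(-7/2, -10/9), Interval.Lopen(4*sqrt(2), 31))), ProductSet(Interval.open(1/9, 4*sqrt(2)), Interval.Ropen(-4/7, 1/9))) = ProductSet(Interval.open(1/9, 4*sqrt(2)), Interval.Ropen(-4/7, 1/9))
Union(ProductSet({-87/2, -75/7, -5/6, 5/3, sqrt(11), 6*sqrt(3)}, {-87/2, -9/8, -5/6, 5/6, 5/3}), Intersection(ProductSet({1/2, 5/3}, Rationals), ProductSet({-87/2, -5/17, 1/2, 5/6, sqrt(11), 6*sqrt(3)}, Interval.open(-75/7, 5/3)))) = Union(ProductSet({1/2}, Intersection(Interval.open(-75/7, 5/3), Rationals)), ProductSet({-87/2, -75/7, -5/6, 5/3, sqrt(11), 6*sqrt(3)}, {-87/2, -9/8, -5/6, 5/6, 5/3}))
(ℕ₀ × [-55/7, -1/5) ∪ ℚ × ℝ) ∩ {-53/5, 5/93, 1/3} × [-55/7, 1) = {-53/5, 5/93, 1/3} × [-55/7, 1)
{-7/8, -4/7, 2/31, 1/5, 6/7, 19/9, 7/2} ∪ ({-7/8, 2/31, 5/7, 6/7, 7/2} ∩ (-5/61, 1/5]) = {-7/8, -4/7, 2/31, 1/5, 6/7, 19/9, 7/2}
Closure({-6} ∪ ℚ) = ℝ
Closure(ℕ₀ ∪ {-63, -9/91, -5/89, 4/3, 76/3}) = {-63, -9/91, -5/89, 4/3, 76/3} ∪ ℕ₀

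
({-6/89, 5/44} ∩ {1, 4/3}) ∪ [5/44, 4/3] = [5/44, 4/3]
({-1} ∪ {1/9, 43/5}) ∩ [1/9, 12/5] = {1/9}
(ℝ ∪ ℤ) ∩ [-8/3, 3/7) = [-8/3, 3/7)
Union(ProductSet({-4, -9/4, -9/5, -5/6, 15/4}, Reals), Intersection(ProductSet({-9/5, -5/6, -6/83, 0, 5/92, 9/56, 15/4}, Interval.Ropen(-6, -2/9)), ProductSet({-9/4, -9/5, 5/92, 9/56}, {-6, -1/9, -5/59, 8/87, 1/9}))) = Union(ProductSet({-9/5, 5/92, 9/56}, {-6}), ProductSet({-4, -9/4, -9/5, -5/6, 15/4}, Reals))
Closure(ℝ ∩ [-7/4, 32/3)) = [-7/4, 32/3]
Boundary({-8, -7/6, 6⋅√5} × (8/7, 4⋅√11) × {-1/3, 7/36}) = {-8, -7/6, 6⋅√5} × [8/7, 4⋅√11] × {-1/3, 7/36}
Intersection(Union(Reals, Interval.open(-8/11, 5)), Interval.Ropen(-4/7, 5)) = Interval.Ropen(-4/7, 5)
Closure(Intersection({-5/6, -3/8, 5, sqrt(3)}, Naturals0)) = {5}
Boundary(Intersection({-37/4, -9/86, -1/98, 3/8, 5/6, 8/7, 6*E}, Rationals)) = {-37/4, -9/86, -1/98, 3/8, 5/6, 8/7}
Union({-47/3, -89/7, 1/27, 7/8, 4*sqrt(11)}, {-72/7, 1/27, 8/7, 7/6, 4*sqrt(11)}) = {-47/3, -89/7, -72/7, 1/27, 7/8, 8/7, 7/6, 4*sqrt(11)}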